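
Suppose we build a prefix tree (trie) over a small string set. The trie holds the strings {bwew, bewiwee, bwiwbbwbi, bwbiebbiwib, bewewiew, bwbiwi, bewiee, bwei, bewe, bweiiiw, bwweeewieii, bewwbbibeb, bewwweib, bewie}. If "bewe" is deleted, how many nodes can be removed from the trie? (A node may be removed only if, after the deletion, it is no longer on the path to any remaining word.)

0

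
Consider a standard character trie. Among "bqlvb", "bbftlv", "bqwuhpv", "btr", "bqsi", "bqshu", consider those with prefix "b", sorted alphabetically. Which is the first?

bbftlv

Filter for "b…" and sort: "bbftlv", "bqlvb", "bqshu", "bqsi", "bqwuhpv", "btr"
Position 1: bbftlv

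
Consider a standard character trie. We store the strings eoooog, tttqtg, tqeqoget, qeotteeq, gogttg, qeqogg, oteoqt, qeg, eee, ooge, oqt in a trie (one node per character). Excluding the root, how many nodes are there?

51

Count nodes per top-level branch (shared prefixes stored once):
  'e'-branch (eee, eoooog): 8 nodes
  'g'-branch (gogttg): 6 nodes
  'o'-branch (ooge, oqt, oteoqt): 11 nodes
  'q'-branch (qeg, qeotteeq, qeqogg): 13 nodes
  't'-branch (tqeqoget, tttqtg): 13 nodes
Sum: 51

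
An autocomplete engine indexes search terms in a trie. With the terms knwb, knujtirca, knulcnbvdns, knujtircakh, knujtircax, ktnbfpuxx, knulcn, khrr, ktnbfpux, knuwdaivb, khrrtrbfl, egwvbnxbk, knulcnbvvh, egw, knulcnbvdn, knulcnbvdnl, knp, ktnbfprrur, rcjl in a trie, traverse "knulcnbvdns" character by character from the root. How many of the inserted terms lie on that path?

Check each prefix of "knulcnbvdns" against the stored set — each match is an end-marker on the path.
Prefixes of the query that are stored words: "knulcn", "knulcnbvdn", "knulcnbvdns"
Count: 3

3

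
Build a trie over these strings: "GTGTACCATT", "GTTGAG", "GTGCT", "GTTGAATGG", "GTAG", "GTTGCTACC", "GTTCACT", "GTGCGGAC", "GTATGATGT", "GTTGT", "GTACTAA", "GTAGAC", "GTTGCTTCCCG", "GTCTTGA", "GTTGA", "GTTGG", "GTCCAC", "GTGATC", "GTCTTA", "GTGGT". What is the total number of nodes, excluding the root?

68

Count nodes per top-level branch (shared prefixes stored once):
  'G'-branch (GTACTAA, GTAG, GTAGAC, GTATGATGT, GTCCAC, GTCTTA, GTCTTGA, GTGATC, GTGCGGAC, GTGCT, GTGGT, GTGTACCATT, GTTCACT, GTTGA, GTTGAATGG, GTTGAG, GTTGCTACC, GTTGCTTCCCG, GTTGG, GTTGT): 68 nodes
Sum: 68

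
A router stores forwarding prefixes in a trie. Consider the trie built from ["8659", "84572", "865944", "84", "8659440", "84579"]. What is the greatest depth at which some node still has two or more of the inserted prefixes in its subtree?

Look for the deepest trie node that still has at least two words in its subtree.
e.g. "865944" and "8659440" share the prefix "865944" of length 6; no pair shares a longer one.
Longest shared-prefix length: 6

6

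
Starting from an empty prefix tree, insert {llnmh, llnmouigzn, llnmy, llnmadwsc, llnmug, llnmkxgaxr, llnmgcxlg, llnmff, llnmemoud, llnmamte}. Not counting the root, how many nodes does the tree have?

Trie structure (* marks end of a word):
(root)
└─ l
   └─ l
      └─ n
         └─ m
            ├─ a
            │  ├─ d
            │  │  └─ w
            │  │     └─ s
            │  │        └─ c *
            │  └─ m
            │     └─ t
            │        └─ e *
            ├─ e
            │  └─ m
            │     └─ o
            │        └─ u
            │           └─ d *
            ├─ f
            │  └─ f *
            ├─ g
            │  └─ c
            │     └─ x
            │        └─ l
            │           └─ g *
            ├─ h *
            ├─ k
            │  └─ x
            │     └─ g
            │        └─ a
            │           └─ x
            │              └─ r *
            ├─ o
            │  └─ u
            │     └─ i
            │        └─ g
            │           └─ z
            │              └─ n *
            ├─ u
            │  └─ g *
            └─ y *
Counting every labelled node above: 40.

40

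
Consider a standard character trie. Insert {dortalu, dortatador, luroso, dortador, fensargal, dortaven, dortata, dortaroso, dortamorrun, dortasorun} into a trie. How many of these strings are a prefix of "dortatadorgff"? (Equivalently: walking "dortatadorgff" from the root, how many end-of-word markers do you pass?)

Traverse "dortatadorgff" character by character; count nodes along the way that are marked as word ends.
Prefixes of the query that are stored words: "dortata", "dortatador"
Count: 2

2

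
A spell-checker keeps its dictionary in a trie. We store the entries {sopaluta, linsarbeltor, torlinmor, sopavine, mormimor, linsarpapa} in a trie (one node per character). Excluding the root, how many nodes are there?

45

Count nodes per top-level branch (shared prefixes stored once):
  'l'-branch (linsarbeltor, linsarpapa): 16 nodes
  'm'-branch (mormimor): 8 nodes
  's'-branch (sopaluta, sopavine): 12 nodes
  't'-branch (torlinmor): 9 nodes
Sum: 45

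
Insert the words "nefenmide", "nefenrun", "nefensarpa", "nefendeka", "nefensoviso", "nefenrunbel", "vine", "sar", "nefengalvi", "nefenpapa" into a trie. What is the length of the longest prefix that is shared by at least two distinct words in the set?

Equivalently: take the maximum, over all pairs, of their longest common prefix length.
e.g. "nefenrun" and "nefenrunbel" share the prefix "nefenrun" of length 8; no pair shares a longer one.
Longest shared-prefix length: 8

8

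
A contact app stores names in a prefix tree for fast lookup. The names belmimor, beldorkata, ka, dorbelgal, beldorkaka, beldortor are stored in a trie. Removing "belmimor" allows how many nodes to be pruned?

Walk "belmimor" from the leaf back toward the root, removing each node that no remaining word uses.
The suffix "mimor" (5 nodes) is used only by "belmimor"; the node for "bel" still has the child "d", so pruning stops there.
Nodes removed: 5

5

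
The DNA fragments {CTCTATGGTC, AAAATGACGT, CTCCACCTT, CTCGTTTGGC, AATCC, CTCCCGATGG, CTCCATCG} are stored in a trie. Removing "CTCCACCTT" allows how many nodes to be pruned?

4

After clearing the end-marker at "CTCCACCTT", prune upward until reaching a node still needed by another word.
The suffix "CCTT" (4 nodes) is used only by "CTCCACCTT"; the node for "CTCCA" still has the child "T", so pruning stops there.
Nodes removed: 4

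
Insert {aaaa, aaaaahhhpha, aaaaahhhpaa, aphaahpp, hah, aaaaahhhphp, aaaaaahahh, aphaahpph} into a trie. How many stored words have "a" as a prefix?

7

Traverse to the node for "a", then collect every word in that subtree.
Matches: "aaaa", "aaaaaahahh", "aaaaahhhpaa", "aaaaahhhpha", "aaaaahhhphp", "aphaahpp", "aphaahpph"
Count: 7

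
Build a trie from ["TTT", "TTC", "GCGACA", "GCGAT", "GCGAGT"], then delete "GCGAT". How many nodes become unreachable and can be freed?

1

Walk "GCGAT" from the leaf back toward the root, removing each node that no remaining word uses.
The suffix "T" (1 node) is used only by "GCGAT"; the node for "GCGA" still has the child "C", so pruning stops there.
Nodes removed: 1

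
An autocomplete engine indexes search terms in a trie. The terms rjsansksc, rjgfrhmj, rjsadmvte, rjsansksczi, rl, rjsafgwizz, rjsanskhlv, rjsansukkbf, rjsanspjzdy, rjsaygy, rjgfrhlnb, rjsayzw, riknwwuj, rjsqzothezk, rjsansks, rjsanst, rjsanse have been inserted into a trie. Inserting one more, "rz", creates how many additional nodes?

"r" is already a path in the trie; the remaining "z" must be added.
Each of the 1 remaining characters creates one node.

1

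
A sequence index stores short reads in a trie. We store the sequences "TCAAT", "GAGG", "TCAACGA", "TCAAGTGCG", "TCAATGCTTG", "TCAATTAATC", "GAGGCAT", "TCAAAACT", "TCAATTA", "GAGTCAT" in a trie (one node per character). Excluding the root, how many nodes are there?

Trie structure (* marks end of a word):
(root)
├─ G
│  └─ A
│     └─ G
│        ├─ G *
│        │  └─ C
│        │     └─ A
│        │        └─ T *
│        └─ T
│           └─ C
│              └─ A
│                 └─ T *
└─ T
   └─ C
      └─ A
         └─ A
            ├─ A
            │  └─ A
            │     └─ C
            │        └─ T *
            ├─ C
            │  └─ G
            │     └─ A *
            ├─ G
            │  └─ T
            │     └─ G
            │        └─ C
            │           └─ G *
            └─ T *
               ├─ G
               │  └─ C
               │     └─ T
               │        └─ T
               │           └─ G *
               └─ T
                  └─ A *
                     └─ A
                        └─ T
                           └─ C *
Counting every labelled node above: 38.

38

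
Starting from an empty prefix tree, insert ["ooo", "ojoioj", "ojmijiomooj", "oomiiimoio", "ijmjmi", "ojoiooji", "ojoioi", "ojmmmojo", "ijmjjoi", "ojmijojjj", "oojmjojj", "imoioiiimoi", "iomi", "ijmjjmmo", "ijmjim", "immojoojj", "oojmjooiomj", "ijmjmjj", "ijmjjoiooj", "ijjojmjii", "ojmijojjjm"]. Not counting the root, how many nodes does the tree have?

Count nodes per top-level branch (shared prefixes stored once):
  'i'-branch (ijjojmjii, ijmjim, ijmjjmmo, ijmjjoi, ijmjjoiooj, ijmjmi, ijmjmjj, immojoojj, imoioiiimoi, iomi): 46 nodes
  'o'-branch (ojmijiomooj, ojmijojjj, ojmijojjjm, ojmmmojo, ojoioi, ojoioj, ojoiooji, oojmjojj, oojmjooiomj, oomiiimoio, ooo): 50 nodes
Sum: 96

96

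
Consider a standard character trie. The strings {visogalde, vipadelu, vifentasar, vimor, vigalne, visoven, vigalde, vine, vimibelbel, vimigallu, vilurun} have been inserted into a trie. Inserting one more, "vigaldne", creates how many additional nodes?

"vigald" is already a path in the trie; the remaining "ne" must be added.
Each of the 2 remaining characters creates one node.

2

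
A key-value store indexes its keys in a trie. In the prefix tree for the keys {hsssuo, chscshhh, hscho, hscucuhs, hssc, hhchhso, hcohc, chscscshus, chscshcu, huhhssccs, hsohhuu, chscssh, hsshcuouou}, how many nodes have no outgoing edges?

Leaves are exactly the stored words that no other stored word extends.
Those words: "chscscshus", "chscshcu", "chscshhh", "chscssh", "hcohc", "hhchhso", "hscho", "hscucuhs", "hsohhuu", "hssc", "hsshcuouou", "hsssuo", "huhhssccs"
Leaf count: 13

13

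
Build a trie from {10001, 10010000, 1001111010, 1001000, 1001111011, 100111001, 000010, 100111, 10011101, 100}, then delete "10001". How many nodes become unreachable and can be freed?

2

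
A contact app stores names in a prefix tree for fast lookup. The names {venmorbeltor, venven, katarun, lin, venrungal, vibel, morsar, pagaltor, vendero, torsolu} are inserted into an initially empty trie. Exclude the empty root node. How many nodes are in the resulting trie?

For each word, the new-node count is its length minus the longest prefix already in the trie:
  "venmorbeltor" → 12 new (v, e, n, m, o, r, b, e, l, t, o, r)
  "venven" → prefix "ven" already present; 3 new (v, e, n)
  "katarun" → 7 new (k, a, t, a, r, u, n)
  "lin" → 3 new (l, i, n)
  "venrungal" → prefix "ven" already present; 6 new (r, u, n, g, a, l)
  "vibel" → prefix "v" already present; 4 new (i, b, e, l)
  "morsar" → 6 new (m, o, r, s, a, r)
  "pagaltor" → 8 new (p, a, g, a, l, t, o, r)
  "vendero" → prefix "ven" already present; 4 new (d, e, r, o)
  "torsolu" → 7 new (t, o, r, s, o, l, u)
Total nodes = 12 + 3 + 7 + 3 + 6 + 4 + 6 + 8 + 4 + 7 = 60

60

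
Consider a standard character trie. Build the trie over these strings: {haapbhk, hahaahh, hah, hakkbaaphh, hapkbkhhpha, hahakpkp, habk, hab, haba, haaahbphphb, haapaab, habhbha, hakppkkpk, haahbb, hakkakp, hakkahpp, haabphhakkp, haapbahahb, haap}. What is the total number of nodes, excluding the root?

Insert word by word; a character creates a node only if that edge doesn't already exist:
  "haapbhk" → 7 new (h, a, a, p, b, h, k)
  "hahaahh" → prefix "ha" already present; 5 new (h, a, a, h, h)
  "hah" → prefix "hah" already present; 0 new (none)
  "hakkbaaphh" → prefix "ha" already present; 8 new (k, k, b, a, a, p, h, h)
  "hapkbkhhpha" → prefix "ha" already present; 9 new (p, k, b, k, h, h, p, h, a)
  "hahakpkp" → prefix "haha" already present; 4 new (k, p, k, p)
  "habk" → prefix "ha" already present; 2 new (b, k)
  "hab" → prefix "hab" already present; 0 new (none)
  "haba" → prefix "hab" already present; 1 new (a)
  "haaahbphphb" → prefix "haa" already present; 8 new (a, h, b, p, h, p, h, b)
  "haapaab" → prefix "haap" already present; 3 new (a, a, b)
  "habhbha" → prefix "hab" already present; 4 new (h, b, h, a)
  "hakppkkpk" → prefix "hak" already present; 6 new (p, p, k, k, p, k)
  "haahbb" → prefix "haa" already present; 3 new (h, b, b)
  "hakkakp" → prefix "hakk" already present; 3 new (a, k, p)
  "hakkahpp" → prefix "hakka" already present; 3 new (h, p, p)
  "haabphhakkp" → prefix "haa" already present; 8 new (b, p, h, h, a, k, k, p)
  "haapbahahb" → prefix "haapb" already present; 5 new (a, h, a, h, b)
  "haap" → prefix "haap" already present; 0 new (none)
Total nodes = 7 + 5 + 0 + 8 + 9 + 4 + 2 + 0 + 1 + 8 + 3 + 4 + 6 + 3 + 3 + 3 + 8 + 5 + 0 = 79

79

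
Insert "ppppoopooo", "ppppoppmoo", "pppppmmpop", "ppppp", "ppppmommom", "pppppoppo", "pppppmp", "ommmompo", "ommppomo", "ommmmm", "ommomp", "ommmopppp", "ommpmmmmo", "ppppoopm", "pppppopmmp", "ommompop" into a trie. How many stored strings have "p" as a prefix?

9

Walk to "p"; the words in its subtree are exactly those with that prefix.
Matches: "ppppmommom", "ppppoopm", "ppppoopooo", "ppppoppmoo", "ppppp", "pppppmmpop", "pppppmp", "pppppopmmp", "pppppoppo"
Count: 9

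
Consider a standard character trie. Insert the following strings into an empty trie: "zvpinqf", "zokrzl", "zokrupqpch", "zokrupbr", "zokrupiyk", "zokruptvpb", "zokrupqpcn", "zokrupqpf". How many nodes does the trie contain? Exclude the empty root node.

29

Count nodes per top-level branch (shared prefixes stored once):
  'z'-branch (zokrupbr, zokrupiyk, zokrupqpch, zokrupqpcn, zokrupqpf, zokruptvpb, zokrzl, zvpinqf): 29 nodes
Sum: 29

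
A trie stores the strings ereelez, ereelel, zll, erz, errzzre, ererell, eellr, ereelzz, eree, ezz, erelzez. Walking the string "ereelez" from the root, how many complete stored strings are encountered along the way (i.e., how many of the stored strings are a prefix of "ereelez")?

2

Walk "ereelez" from the root; an end-of-word marker is hit whenever a stored word is a prefix of "ereelez".
Prefixes of the query that are stored words: "eree", "ereelez"
Count: 2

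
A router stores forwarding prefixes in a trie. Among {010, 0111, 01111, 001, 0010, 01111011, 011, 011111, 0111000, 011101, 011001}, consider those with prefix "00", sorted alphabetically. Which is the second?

Filter for "00…" and sort: "001", "0010"
Position 2: 0010

0010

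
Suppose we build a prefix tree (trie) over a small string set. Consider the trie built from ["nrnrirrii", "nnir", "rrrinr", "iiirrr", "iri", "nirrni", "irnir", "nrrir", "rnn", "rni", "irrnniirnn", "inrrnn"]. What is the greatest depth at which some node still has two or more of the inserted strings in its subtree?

2

Equivalently: take the maximum, over all pairs, of their longest common prefix length.
e.g. "iri" and "irnir" share the prefix "ir" of length 2; no pair shares a longer one.
Longest shared-prefix length: 2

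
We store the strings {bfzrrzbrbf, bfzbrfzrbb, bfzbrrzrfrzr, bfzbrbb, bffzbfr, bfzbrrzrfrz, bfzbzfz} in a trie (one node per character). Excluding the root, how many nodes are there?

Trace insertions, counting only characters that open a new branch:
  "bfzrrzbrbf" → 10 new (b, f, z, r, r, z, b, r, b, f)
  "bfzbrfzrbb" → prefix "bfz" already present; 7 new (b, r, f, z, r, b, b)
  "bfzbrrzrfrzr" → prefix "bfzbr" already present; 7 new (r, z, r, f, r, z, r)
  "bfzbrbb" → prefix "bfzbr" already present; 2 new (b, b)
  "bffzbfr" → prefix "bf" already present; 5 new (f, z, b, f, r)
  "bfzbrrzrfrz" → prefix "bfzbrrzrfrz" already present; 0 new (none)
  "bfzbzfz" → prefix "bfzb" already present; 3 new (z, f, z)
Total nodes = 10 + 7 + 7 + 2 + 5 + 0 + 3 = 34

34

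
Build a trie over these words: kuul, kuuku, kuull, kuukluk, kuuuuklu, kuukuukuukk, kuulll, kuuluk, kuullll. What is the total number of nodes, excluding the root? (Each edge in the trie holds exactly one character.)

Insert word by word; a character creates a node only if that edge doesn't already exist:
  "kuul" → 4 new (k, u, u, l)
  "kuuku" → prefix "kuu" already present; 2 new (k, u)
  "kuull" → prefix "kuul" already present; 1 new (l)
  "kuukluk" → prefix "kuuk" already present; 3 new (l, u, k)
  "kuuuuklu" → prefix "kuu" already present; 5 new (u, u, k, l, u)
  "kuukuukuukk" → prefix "kuuku" already present; 6 new (u, k, u, u, k, k)
  "kuulll" → prefix "kuull" already present; 1 new (l)
  "kuuluk" → prefix "kuul" already present; 2 new (u, k)
  "kuullll" → prefix "kuulll" already present; 1 new (l)
Total nodes = 4 + 2 + 1 + 3 + 5 + 6 + 1 + 2 + 1 = 25

25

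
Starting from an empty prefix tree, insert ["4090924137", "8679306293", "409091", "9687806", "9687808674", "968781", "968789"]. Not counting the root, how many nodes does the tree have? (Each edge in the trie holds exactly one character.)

34

Count nodes per top-level branch (shared prefixes stored once):
  '4'-branch (409091, 4090924137): 11 nodes
  '8'-branch (8679306293): 10 nodes
  '9'-branch (9687806, 9687808674, 968781, 968789): 13 nodes
Sum: 34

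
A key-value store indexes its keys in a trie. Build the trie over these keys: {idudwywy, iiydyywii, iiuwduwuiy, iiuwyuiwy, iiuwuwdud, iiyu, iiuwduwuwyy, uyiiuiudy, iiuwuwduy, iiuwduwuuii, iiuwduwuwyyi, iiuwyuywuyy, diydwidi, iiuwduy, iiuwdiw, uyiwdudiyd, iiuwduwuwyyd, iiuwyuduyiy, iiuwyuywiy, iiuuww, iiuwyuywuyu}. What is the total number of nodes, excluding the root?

Trace insertions, counting only characters that open a new branch:
  "idudwywy" → 8 new (i, d, u, d, w, y, w, y)
  "iiydyywii" → prefix "i" already present; 8 new (i, y, d, y, y, w, i, i)
  "iiuwduwuiy" → prefix "ii" already present; 8 new (u, w, d, u, w, u, i, y)
  "iiuwyuiwy" → prefix "iiuw" already present; 5 new (y, u, i, w, y)
  "iiuwuwdud" → prefix "iiuw" already present; 5 new (u, w, d, u, d)
  "iiyu" → prefix "iiy" already present; 1 new (u)
  "iiuwduwuwyy" → prefix "iiuwduwu" already present; 3 new (w, y, y)
  "uyiiuiudy" → 9 new (u, y, i, i, u, i, u, d, y)
  "iiuwuwduy" → prefix "iiuwuwdu" already present; 1 new (y)
  "iiuwduwuuii" → prefix "iiuwduwu" already present; 3 new (u, i, i)
  "iiuwduwuwyyi" → prefix "iiuwduwuwyy" already present; 1 new (i)
  "iiuwyuywuyy" → prefix "iiuwyu" already present; 5 new (y, w, u, y, y)
  "diydwidi" → 8 new (d, i, y, d, w, i, d, i)
  "iiuwduy" → prefix "iiuwdu" already present; 1 new (y)
  "iiuwdiw" → prefix "iiuwd" already present; 2 new (i, w)
  "uyiwdudiyd" → prefix "uyi" already present; 7 new (w, d, u, d, i, y, d)
  "iiuwduwuwyyd" → prefix "iiuwduwuwyy" already present; 1 new (d)
  "iiuwyuduyiy" → prefix "iiuwyu" already present; 5 new (d, u, y, i, y)
  "iiuwyuywiy" → prefix "iiuwyuyw" already present; 2 new (i, y)
  "iiuuww" → prefix "iiu" already present; 3 new (u, w, w)
  "iiuwyuywuyu" → prefix "iiuwyuywuy" already present; 1 new (u)
Total nodes = 8 + 8 + 8 + 5 + 5 + 1 + 3 + 9 + 1 + 3 + 1 + 5 + 8 + 1 + 2 + 7 + 1 + 5 + 2 + 3 + 1 = 87

87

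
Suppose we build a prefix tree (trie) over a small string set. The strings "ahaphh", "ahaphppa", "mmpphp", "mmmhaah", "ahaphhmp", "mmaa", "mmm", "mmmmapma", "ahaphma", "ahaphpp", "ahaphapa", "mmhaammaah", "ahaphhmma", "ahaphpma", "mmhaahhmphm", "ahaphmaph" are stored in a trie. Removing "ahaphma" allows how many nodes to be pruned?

Walk "ahaphma" from the leaf back toward the root, removing each node that no remaining word uses.
Every node on "ahaphma" is still needed (e.g. by "ahaphmaph"), so nothing is freed.
Nodes removed: 0

0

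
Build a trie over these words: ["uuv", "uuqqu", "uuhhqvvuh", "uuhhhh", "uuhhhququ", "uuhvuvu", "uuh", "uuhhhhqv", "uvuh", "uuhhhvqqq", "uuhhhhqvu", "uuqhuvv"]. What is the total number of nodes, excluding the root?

Trie structure (* marks end of a word):
(root)
└─ u
   ├─ u
   │  ├─ h *
   │  │  ├─ h
   │  │  │  ├─ h
   │  │  │  │  ├─ h *
   │  │  │  │  │  └─ q
   │  │  │  │  │     └─ v *
   │  │  │  │  │        └─ u *
   │  │  │  │  ├─ q
   │  │  │  │  │  └─ u
   │  │  │  │  │     └─ q
   │  │  │  │  │        └─ u *
   │  │  │  │  └─ v
   │  │  │  │     └─ q
   │  │  │  │        └─ q
   │  │  │  │           └─ q *
   │  │  │  └─ q
   │  │  │     └─ v
   │  │  │        └─ v
   │  │  │           └─ u
   │  │  │              └─ h *
   │  │  └─ v
   │  │     └─ u
   │  │        └─ v
   │  │           └─ u *
   │  ├─ q
   │  │  ├─ h
   │  │  │  └─ u
   │  │  │     └─ v
   │  │  │        └─ v *
   │  │  └─ q
   │  │     └─ u *
   │  └─ v *
   └─ v
      └─ u
         └─ h *
Counting every labelled node above: 37.

37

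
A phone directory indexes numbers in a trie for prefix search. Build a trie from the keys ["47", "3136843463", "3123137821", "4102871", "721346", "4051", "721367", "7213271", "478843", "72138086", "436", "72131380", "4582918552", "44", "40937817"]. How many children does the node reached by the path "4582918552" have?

0

The children of the "4582918552" node are the distinct next characters among strings starting with "4582918552".
No stored string extends past "4582918552".
That node has 0 child edges.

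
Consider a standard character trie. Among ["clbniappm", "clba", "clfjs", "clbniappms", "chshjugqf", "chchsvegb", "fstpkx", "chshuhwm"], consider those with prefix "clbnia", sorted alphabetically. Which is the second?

Words with prefix "clbnia", in lexicographic order: "clbniappm", "clbniappms"
The 2nd is clbniappms.

clbniappms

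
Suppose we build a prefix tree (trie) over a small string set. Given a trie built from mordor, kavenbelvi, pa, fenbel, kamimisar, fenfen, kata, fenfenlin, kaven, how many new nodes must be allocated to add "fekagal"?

5

Walking "fekagal" from the root, the first 2 characters ("fe") follow existing edges; "k" is the first miss.
So 7 − 2 = 5 new nodes.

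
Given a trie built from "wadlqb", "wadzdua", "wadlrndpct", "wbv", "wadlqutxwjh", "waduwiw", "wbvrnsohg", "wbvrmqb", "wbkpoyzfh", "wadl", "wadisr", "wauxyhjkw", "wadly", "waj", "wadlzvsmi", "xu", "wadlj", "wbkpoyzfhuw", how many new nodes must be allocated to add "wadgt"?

2

"wad" is already a path in the trie; the remaining "gt" must be added.
Each of the 2 remaining characters creates one node.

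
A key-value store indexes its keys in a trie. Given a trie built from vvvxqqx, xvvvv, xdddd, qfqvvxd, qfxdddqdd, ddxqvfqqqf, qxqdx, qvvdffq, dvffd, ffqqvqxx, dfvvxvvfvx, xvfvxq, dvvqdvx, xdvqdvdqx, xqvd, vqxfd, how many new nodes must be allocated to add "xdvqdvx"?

1

The longest prefix of "xdvqdvx" already in the trie is "xdvqdv" (length 6).
New nodes needed: |"xdvqdvx"| − 6 = 7 − 6 = 1.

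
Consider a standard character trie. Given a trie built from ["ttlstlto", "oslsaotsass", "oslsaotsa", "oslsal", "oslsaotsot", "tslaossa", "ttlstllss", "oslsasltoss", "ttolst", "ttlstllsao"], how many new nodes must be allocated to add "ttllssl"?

"ttl" is already a path in the trie; the remaining "lssl" must be added.
So 7 − 3 = 4 new nodes.

4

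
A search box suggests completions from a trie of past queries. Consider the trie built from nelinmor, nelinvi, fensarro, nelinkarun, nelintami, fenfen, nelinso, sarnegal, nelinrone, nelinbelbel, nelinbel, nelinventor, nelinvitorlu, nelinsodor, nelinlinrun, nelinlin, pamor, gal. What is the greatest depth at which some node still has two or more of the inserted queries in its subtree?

The deepest shared node is where two words last agree before diverging.
e.g. "nelinbel" and "nelinbelbel" share the prefix "nelinbel" of length 8; no pair shares a longer one.
Longest shared-prefix length: 8

8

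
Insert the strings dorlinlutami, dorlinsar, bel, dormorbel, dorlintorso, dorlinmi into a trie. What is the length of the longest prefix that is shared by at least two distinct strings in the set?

6

Equivalently: take the maximum, over all pairs, of their longest common prefix length.
e.g. "dorlinlutami" and "dorlinmi" share the prefix "dorlin" of length 6; no pair shares a longer one.
Longest shared-prefix length: 6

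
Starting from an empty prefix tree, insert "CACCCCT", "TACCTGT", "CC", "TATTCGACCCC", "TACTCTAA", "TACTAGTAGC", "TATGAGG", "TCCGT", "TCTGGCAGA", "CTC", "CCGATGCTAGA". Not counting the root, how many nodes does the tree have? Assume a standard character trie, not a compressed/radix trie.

61

Insert word by word; a character creates a node only if that edge doesn't already exist:
  "CACCCCT" → 7 new (C, A, C, C, C, C, T)
  "TACCTGT" → 7 new (T, A, C, C, T, G, T)
  "CC" → prefix "C" already present; 1 new (C)
  "TATTCGACCCC" → prefix "TA" already present; 9 new (T, T, C, G, A, C, C, C, C)
  "TACTCTAA" → prefix "TAC" already present; 5 new (T, C, T, A, A)
  "TACTAGTAGC" → prefix "TACT" already present; 6 new (A, G, T, A, G, C)
  "TATGAGG" → prefix "TAT" already present; 4 new (G, A, G, G)
  "TCCGT" → prefix "T" already present; 4 new (C, C, G, T)
  "TCTGGCAGA" → prefix "TC" already present; 7 new (T, G, G, C, A, G, A)
  "CTC" → prefix "C" already present; 2 new (T, C)
  "CCGATGCTAGA" → prefix "CC" already present; 9 new (G, A, T, G, C, T, A, G, A)
Total nodes = 7 + 7 + 1 + 9 + 5 + 6 + 4 + 4 + 7 + 2 + 9 = 61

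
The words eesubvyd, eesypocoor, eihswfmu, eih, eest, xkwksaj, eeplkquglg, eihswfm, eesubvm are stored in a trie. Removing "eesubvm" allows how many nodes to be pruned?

1

A node on "eesubvm"'s path can go only if nothing else ends at it or branches off below it.
The suffix "m" (1 node) is used only by "eesubvm"; the node for "eesubv" still has the child "y", so pruning stops there.
Nodes removed: 1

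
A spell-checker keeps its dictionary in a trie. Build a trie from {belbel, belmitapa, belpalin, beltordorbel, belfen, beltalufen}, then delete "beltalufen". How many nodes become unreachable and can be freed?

6

Walk "beltalufen" from the leaf back toward the root, removing each node that no remaining word uses.
The suffix "alufen" (6 nodes) is used only by "beltalufen"; the node for "belt" still has the child "o", so pruning stops there.
Nodes removed: 6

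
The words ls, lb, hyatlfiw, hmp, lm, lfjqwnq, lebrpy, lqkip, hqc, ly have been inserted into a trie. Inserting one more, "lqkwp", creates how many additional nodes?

2

The longest prefix of "lqkwp" already in the trie is "lqk" (length 3).
New nodes needed: |"lqkwp"| − 3 = 5 − 3 = 2.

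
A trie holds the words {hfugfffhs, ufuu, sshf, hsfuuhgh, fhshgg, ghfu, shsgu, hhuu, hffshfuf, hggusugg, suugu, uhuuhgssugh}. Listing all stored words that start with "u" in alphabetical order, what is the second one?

Words with prefix "u", in lexicographic order: "ufuu", "uhuuhgssugh"
The 2nd is uhuuhgssugh.

uhuuhgssugh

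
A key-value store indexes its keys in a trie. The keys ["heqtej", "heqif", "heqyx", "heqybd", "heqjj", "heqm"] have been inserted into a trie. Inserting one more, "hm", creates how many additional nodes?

1

"h" is already a path in the trie; the remaining "m" must be added.
Each of the 1 remaining characters creates one node.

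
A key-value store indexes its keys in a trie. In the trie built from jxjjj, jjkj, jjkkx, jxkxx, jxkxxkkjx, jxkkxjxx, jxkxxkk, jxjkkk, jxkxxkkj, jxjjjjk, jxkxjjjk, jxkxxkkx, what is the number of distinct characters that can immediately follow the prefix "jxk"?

2

Walk "jxk" from the root, arriving at one node.
Distinct next characters after "jxk": k, x.
That node has 2 child edges.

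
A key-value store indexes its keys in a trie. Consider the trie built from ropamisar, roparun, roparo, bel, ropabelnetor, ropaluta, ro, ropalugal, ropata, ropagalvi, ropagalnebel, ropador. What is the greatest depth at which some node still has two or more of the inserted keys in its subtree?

7

Equivalently: take the maximum, over all pairs, of their longest common prefix length.
"ropagalnebel" and "ropagalvi" agree on "ropagal" (7 characters) before diverging; nothing deeper is shared.
Longest shared-prefix length: 7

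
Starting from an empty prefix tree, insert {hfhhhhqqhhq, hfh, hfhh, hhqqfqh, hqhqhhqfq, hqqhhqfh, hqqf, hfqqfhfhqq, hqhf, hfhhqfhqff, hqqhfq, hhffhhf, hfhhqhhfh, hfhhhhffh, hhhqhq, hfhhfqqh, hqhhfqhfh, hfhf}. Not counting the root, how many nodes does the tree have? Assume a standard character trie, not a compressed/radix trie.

76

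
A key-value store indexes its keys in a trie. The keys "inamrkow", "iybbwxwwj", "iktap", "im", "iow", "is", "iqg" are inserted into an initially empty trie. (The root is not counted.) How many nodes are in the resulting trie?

Count nodes per top-level branch (shared prefixes stored once):
  'i'-branch (iktap, im, inamrkow, iow, iqg, is, iybbwxwwj): 26 nodes
Sum: 26

26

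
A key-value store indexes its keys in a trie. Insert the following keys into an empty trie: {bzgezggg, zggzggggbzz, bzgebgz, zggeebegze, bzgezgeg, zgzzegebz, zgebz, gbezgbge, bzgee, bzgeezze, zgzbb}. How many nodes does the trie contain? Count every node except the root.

For each word, the new-node count is its length minus the longest prefix already in the trie:
  "bzgezggg" → 8 new (b, z, g, e, z, g, g, g)
  "zggzggggbzz" → 11 new (z, g, g, z, g, g, g, g, b, z, z)
  "bzgebgz" → prefix "bzge" already present; 3 new (b, g, z)
  "zggeebegze" → prefix "zgg" already present; 7 new (e, e, b, e, g, z, e)
  "bzgezgeg" → prefix "bzgezg" already present; 2 new (e, g)
  "zgzzegebz" → prefix "zg" already present; 7 new (z, z, e, g, e, b, z)
  "zgebz" → prefix "zg" already present; 3 new (e, b, z)
  "gbezgbge" → 8 new (g, b, e, z, g, b, g, e)
  "bzgee" → prefix "bzge" already present; 1 new (e)
  "bzgeezze" → prefix "bzgee" already present; 3 new (z, z, e)
  "zgzbb" → prefix "zgz" already present; 2 new (b, b)
Total nodes = 8 + 11 + 3 + 7 + 2 + 7 + 3 + 8 + 1 + 3 + 2 = 55

55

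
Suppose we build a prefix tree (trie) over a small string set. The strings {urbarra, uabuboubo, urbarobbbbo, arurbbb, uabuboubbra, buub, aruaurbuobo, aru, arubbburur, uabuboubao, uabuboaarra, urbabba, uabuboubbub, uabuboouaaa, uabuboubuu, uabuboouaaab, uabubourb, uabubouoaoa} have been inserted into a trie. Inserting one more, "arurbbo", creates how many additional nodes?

"arurbb" is already a path in the trie; the remaining "o" must be added.
New nodes needed: |"arurbbo"| − 6 = 7 − 6 = 1.

1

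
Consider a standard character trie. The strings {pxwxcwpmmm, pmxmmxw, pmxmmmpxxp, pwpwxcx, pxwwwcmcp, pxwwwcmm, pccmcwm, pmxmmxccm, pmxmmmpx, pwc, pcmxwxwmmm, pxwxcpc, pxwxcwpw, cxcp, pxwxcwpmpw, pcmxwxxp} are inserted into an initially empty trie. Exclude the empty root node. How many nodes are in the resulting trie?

Count nodes per top-level branch (shared prefixes stored once):
  'c'-branch (cxcp): 4 nodes
  'p'-branch (pccmcwm, pcmxwxwmmm, pcmxwxxp, pmxmmmpx, pmxmmmpxxp, pmxmmxccm, pmxmmxw, pwc, pwpwxcx, pxwwwcmcp, pxwwwcmm, pxwxcpc, pxwxcwpmmm, pxwxcwpmpw, pxwxcwpw): 59 nodes
Sum: 63

63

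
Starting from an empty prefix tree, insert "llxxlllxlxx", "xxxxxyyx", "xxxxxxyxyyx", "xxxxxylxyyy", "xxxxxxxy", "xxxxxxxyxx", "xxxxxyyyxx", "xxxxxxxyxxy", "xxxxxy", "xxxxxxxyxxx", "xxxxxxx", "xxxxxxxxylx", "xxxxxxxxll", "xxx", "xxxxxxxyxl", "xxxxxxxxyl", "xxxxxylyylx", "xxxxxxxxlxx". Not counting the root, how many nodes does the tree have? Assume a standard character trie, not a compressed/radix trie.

52

For each word, the new-node count is its length minus the longest prefix already in the trie:
  "llxxlllxlxx" → 11 new (l, l, x, x, l, l, l, x, l, x, x)
  "xxxxxyyx" → 8 new (x, x, x, x, x, y, y, x)
  "xxxxxxyxyyx" → prefix "xxxxx" already present; 6 new (x, y, x, y, y, x)
  "xxxxxylxyyy" → prefix "xxxxxy" already present; 5 new (l, x, y, y, y)
  "xxxxxxxy" → prefix "xxxxxx" already present; 2 new (x, y)
  "xxxxxxxyxx" → prefix "xxxxxxxy" already present; 2 new (x, x)
  "xxxxxyyyxx" → prefix "xxxxxyy" already present; 3 new (y, x, x)
  "xxxxxxxyxxy" → prefix "xxxxxxxyxx" already present; 1 new (y)
  "xxxxxy" → prefix "xxxxxy" already present; 0 new (none)
  "xxxxxxxyxxx" → prefix "xxxxxxxyxx" already present; 1 new (x)
  "xxxxxxx" → prefix "xxxxxxx" already present; 0 new (none)
  "xxxxxxxxylx" → prefix "xxxxxxx" already present; 4 new (x, y, l, x)
  "xxxxxxxxll" → prefix "xxxxxxxx" already present; 2 new (l, l)
  "xxx" → prefix "xxx" already present; 0 new (none)
  "xxxxxxxyxl" → prefix "xxxxxxxyx" already present; 1 new (l)
  "xxxxxxxxyl" → prefix "xxxxxxxxyl" already present; 0 new (none)
  "xxxxxylyylx" → prefix "xxxxxyl" already present; 4 new (y, y, l, x)
  "xxxxxxxxlxx" → prefix "xxxxxxxxl" already present; 2 new (x, x)
Total nodes = 11 + 8 + 6 + 5 + 2 + 2 + 3 + 1 + 0 + 1 + 0 + 4 + 2 + 0 + 1 + 0 + 4 + 2 = 52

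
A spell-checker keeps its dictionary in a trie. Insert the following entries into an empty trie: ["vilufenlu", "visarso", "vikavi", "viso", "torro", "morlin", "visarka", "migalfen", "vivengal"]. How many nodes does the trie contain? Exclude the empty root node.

Trace insertions, counting only characters that open a new branch:
  "vilufenlu" → 9 new (v, i, l, u, f, e, n, l, u)
  "visarso" → prefix "vi" already present; 5 new (s, a, r, s, o)
  "vikavi" → prefix "vi" already present; 4 new (k, a, v, i)
  "viso" → prefix "vis" already present; 1 new (o)
  "torro" → 5 new (t, o, r, r, o)
  "morlin" → 6 new (m, o, r, l, i, n)
  "visarka" → prefix "visar" already present; 2 new (k, a)
  "migalfen" → prefix "m" already present; 7 new (i, g, a, l, f, e, n)
  "vivengal" → prefix "vi" already present; 6 new (v, e, n, g, a, l)
Total nodes = 9 + 5 + 4 + 1 + 5 + 6 + 2 + 7 + 6 = 45

45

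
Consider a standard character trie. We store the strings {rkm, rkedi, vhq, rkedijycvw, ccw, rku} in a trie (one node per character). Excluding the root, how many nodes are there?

18

Trace insertions, counting only characters that open a new branch:
  "rkm" → 3 new (r, k, m)
  "rkedi" → prefix "rk" already present; 3 new (e, d, i)
  "vhq" → 3 new (v, h, q)
  "rkedijycvw" → prefix "rkedi" already present; 5 new (j, y, c, v, w)
  "ccw" → 3 new (c, c, w)
  "rku" → prefix "rk" already present; 1 new (u)
Total nodes = 3 + 3 + 3 + 5 + 3 + 1 = 18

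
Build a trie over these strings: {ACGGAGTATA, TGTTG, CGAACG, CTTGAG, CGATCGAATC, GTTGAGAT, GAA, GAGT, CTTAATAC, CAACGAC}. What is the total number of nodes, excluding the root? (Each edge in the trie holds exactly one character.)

56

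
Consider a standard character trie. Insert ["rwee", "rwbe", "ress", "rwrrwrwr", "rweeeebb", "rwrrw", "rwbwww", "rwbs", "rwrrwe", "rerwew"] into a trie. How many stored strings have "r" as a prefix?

10

Walk to "r"; the words in its subtree are exactly those with that prefix.
Matches: "rerwew", "ress", "rwbe", "rwbs", "rwbwww", "rwee", "rweeeebb", "rwrrw", "rwrrwe", "rwrrwrwr"
Count: 10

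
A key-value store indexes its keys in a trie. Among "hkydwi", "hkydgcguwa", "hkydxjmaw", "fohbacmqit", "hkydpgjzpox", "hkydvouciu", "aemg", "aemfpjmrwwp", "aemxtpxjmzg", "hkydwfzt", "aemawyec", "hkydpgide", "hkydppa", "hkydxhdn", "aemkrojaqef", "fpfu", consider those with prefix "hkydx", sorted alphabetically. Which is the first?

DFS of the "hkydx" subtree visits, in order: "hkydxhdn", "hkydxjmaw"
Position 1: hkydxhdn

hkydxhdn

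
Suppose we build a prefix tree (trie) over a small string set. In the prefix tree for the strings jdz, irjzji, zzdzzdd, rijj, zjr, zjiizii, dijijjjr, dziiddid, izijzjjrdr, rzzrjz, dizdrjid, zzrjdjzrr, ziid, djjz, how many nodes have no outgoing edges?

14

Leaves are exactly the stored words that no other stored word extends.
Those words: "dijijjjr", "dizdrjid", "djjz", "dziiddid", "irjzji", "izijzjjrdr", "jdz", "rijj", "rzzrjz", "ziid", "zjiizii", "zjr", "zzdzzdd", "zzrjdjzrr"
Leaf count: 14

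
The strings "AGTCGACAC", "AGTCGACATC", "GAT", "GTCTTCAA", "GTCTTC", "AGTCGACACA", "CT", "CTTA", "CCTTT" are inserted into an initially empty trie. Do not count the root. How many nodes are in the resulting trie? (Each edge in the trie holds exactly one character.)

Insert word by word; a character creates a node only if that edge doesn't already exist:
  "AGTCGACAC" → 9 new (A, G, T, C, G, A, C, A, C)
  "AGTCGACATC" → prefix "AGTCGACA" already present; 2 new (T, C)
  "GAT" → 3 new (G, A, T)
  "GTCTTCAA" → prefix "G" already present; 7 new (T, C, T, T, C, A, A)
  "GTCTTC" → prefix "GTCTTC" already present; 0 new (none)
  "AGTCGACACA" → prefix "AGTCGACAC" already present; 1 new (A)
  "CT" → 2 new (C, T)
  "CTTA" → prefix "CT" already present; 2 new (T, A)
  "CCTTT" → prefix "C" already present; 4 new (C, T, T, T)
Total nodes = 9 + 2 + 3 + 7 + 0 + 1 + 2 + 2 + 4 = 30

30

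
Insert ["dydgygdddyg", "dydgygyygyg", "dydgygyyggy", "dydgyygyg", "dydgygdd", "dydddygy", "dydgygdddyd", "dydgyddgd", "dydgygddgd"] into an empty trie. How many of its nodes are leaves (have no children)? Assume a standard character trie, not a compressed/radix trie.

A leaf is a node with no children — equivalently, the end of a word that is not a proper prefix of any other stored word.
Those words: "dydddygy", "dydgyddgd", "dydgygdddyd", "dydgygdddyg", "dydgygddgd", "dydgygyyggy", "dydgygyygyg", "dydgyygyg"
Leaf count: 8

8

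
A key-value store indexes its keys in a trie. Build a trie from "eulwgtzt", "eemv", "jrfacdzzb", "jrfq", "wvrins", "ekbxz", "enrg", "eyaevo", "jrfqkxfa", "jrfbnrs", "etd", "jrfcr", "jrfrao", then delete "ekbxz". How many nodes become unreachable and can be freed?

4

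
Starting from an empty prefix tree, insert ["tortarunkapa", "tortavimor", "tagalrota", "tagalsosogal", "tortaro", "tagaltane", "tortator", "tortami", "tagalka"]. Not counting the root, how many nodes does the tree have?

For each word, the new-node count is its length minus the longest prefix already in the trie:
  "tortarunkapa" → 12 new (t, o, r, t, a, r, u, n, k, a, p, a)
  "tortavimor" → prefix "torta" already present; 5 new (v, i, m, o, r)
  "tagalrota" → prefix "t" already present; 8 new (a, g, a, l, r, o, t, a)
  "tagalsosogal" → prefix "tagal" already present; 7 new (s, o, s, o, g, a, l)
  "tortaro" → prefix "tortar" already present; 1 new (o)
  "tagaltane" → prefix "tagal" already present; 4 new (t, a, n, e)
  "tortator" → prefix "torta" already present; 3 new (t, o, r)
  "tortami" → prefix "torta" already present; 2 new (m, i)
  "tagalka" → prefix "tagal" already present; 2 new (k, a)
Total nodes = 12 + 5 + 8 + 7 + 1 + 4 + 3 + 2 + 2 = 44

44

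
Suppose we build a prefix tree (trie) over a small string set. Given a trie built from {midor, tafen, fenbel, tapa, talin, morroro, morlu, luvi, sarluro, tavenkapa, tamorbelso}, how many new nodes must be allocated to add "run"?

3

"run" shares no prefix with any stored word, so all 3 characters open new nodes.
3 − 0 = 3 new nodes.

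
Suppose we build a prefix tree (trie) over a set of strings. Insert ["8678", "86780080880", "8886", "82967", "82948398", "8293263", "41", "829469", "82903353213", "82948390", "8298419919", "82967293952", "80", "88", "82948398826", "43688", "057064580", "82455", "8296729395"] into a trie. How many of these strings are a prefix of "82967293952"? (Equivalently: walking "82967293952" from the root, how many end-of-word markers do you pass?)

3

Traverse "82967293952" character by character; count nodes along the way that are marked as word ends.
Prefixes of the query that are stored words: "82967", "8296729395", "82967293952"
Count: 3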